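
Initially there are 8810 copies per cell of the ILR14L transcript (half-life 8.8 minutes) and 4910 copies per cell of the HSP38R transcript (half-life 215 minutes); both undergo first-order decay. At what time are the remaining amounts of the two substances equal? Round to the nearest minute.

8 minutes

Set 8810·(1/2)^(t/8.8) = 4910·(1/2)^(t/215).
Taking log₂: log₂(8810/4910) = t·(1/8.8 − 1/215).
log₂(1.7943) = 0.84342; 1/8.8 − 1/215 = 0.10899.
t = 0.84342 / 0.10899 ≈ 7.7388 minutes.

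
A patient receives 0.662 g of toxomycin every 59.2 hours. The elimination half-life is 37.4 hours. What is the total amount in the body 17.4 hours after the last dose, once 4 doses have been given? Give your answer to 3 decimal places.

0.711 g

The 4 doses were given 195, 135.8, 76.6, 17.4 hours ago.
Total = 0.662·(1/2)^(195/37.4) + 0.662·(1/2)^(135.8/37.4) + 0.662·(1/2)^(76.6/37.4) + 0.662·(1/2)^(17.4/37.4)
      = 0.017837 + 0.053433 + 0.16007 + 0.47952 ≈ 0.71086 g.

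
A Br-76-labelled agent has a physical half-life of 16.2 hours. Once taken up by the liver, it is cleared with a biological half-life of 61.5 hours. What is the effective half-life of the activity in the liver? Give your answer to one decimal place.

1/t_eff = 1/t_phys + 1/t_biol = 1/16.2 + 1/61.5 = 0.077989 per hour.
t_eff = 16.2 × 61.5 / (16.2 + 61.5) ≈ 12.822 hours.

12.8 hours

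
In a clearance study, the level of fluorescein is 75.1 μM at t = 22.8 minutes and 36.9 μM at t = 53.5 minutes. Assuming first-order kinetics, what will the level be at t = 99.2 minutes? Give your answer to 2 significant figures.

13 μM

Over Δt = 53.5 − 22.8 = 30.7 minutes, the level fell by a factor of 75.1/36.9 ≈ 2.0352.
n = log₂(2.0352) ≈ 1.0252 half-lives, so t½ = 30.7/1.0252 ≈ 29.946 minutes.
From t = 53.5 to t = 99.2: 36.9 × (1/2)^((99.2−53.5)/29.946) ≈ 12.812 μM.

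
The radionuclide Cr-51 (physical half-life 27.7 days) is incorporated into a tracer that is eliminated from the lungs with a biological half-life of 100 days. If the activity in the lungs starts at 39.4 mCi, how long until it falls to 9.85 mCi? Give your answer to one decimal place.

43.4 days

1/t_eff = 1/t_phys + 1/t_biol = 1/27.7 + 1/100 = 0.046101 per day.
t_eff = 27.7 × 100 / (27.7 + 100) ≈ 21.691 days.
n = log₂(39.4/9.85) ≈ 2; t = 2 × 21.691 ≈ 43.383 days.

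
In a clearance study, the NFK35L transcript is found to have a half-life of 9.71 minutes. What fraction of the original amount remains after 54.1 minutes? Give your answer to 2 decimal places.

0.02

n = 54.1/9.71 ≈ 5.5716 half-lives.
Fraction remaining = (1/2)^5.5716 ≈ 0.021028.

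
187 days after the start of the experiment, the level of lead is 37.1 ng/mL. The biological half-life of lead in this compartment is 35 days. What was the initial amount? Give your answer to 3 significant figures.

1510 ng/mL

Number of half-lives elapsed: n = 187/35 ≈ 5.3429.
A₀ = A × 2^n = 37.1 × 2^5.3429 = 37.1 × 40.585 ≈ 1505.7 ng/mL.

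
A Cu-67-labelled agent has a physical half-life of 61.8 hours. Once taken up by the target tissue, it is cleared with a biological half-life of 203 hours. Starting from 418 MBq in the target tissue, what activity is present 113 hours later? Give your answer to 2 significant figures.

80 MBq

1/t_eff = 1/t_phys + 1/t_biol = 1/61.8 + 1/203 = 0.021107 per hour.
t_eff = 61.8 × 203 / (61.8 + 203) ≈ 47.377 hours.
Remaining = 418 × (1/2)^(113/47.377) = 418 × (1/2)^2.3851 ≈ 80.017 MBq.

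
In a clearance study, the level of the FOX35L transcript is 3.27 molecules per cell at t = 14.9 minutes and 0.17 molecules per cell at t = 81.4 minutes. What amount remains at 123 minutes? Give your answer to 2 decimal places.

Over Δt = 81.4 − 14.9 = 66.5 minutes, the level fell by a factor of 3.27/0.17 ≈ 19.235.
n = log₂(19.235) ≈ 4.2657 half-lives, so t½ = 66.5/4.2657 ≈ 15.59 minutes.
From t = 81.4 to t = 123: 0.17 × (1/2)^((123−81.4)/15.59) ≈ 0.02674 molecules per cell.

0.03 molecules per cell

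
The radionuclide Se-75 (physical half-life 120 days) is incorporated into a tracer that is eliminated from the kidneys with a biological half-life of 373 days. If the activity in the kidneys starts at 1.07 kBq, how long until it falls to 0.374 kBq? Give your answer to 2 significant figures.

1/t_eff = 1/t_phys + 1/t_biol = 1/120 + 1/373 = 0.011014 per day.
t_eff = 120 × 373 / (120 + 373) ≈ 90.791 days.
n = log₂(1.07/0.374) ≈ 1.5165; t = 1.5165 × 90.791 ≈ 137.68 days.

140 days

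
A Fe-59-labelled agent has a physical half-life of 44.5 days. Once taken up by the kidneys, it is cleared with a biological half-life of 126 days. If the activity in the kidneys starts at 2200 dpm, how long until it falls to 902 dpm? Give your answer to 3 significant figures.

1/t_eff = 1/t_phys + 1/t_biol = 1/44.5 + 1/126 = 0.030408 per day.
t_eff = 44.5 × 126 / (44.5 + 126) ≈ 32.886 days.
n = log₂(2200/902) ≈ 1.2863; t = 1.2863 × 32.886 ≈ 42.301 days.

42.3 days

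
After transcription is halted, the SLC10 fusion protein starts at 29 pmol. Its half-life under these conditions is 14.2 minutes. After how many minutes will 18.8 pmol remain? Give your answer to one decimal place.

Fraction remaining = 18.8/29 ≈ 0.64828.
n = log₂(29/18.8) = ln(1.5426)/ln 2 ≈ 0.62532 half-lives.
t = n × t½ = 0.62532 × 14.2 ≈ 8.8795 minutes.

8.9 minutes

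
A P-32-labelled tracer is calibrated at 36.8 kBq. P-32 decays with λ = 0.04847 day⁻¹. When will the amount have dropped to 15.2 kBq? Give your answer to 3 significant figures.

t½ = ln 2 / λ = 0.69315 / 0.04847 ≈ 14.301 days.
Fraction remaining = 15.2/36.8 ≈ 0.41304.
n = log₂(36.8/15.2) = ln(2.4211)/ln 2 ≈ 1.2756 half-lives.
t = n × t½ = 1.2756 × 14.301 ≈ 18.242 days.

18.2 days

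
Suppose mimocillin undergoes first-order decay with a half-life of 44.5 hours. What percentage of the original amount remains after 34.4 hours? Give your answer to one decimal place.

58.5%

n = 34.4/44.5 ≈ 0.77303 half-lives.
Fraction remaining = (1/2)^0.77303 ≈ 0.58519, i.e. 58.519%.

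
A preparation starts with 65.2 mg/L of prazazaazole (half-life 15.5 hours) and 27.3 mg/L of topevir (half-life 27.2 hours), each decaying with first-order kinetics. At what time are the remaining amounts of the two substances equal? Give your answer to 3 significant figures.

Set 65.2·(1/2)^(t/15.5) = 27.3·(1/2)^(t/27.2).
Taking log₂: log₂(65.2/27.3) = t·(1/15.5 − 1/27.2).
log₂(2.3883) = 1.256; 1/15.5 − 1/27.2 = 0.027751.
t = 1.256 / 0.027751 ≈ 45.258 hours.

45.3 hours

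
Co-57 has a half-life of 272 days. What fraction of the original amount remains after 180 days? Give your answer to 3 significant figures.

0.632

n = 180/272 ≈ 0.66176 half-lives.
Fraction remaining = (1/2)^0.66176 ≈ 0.6321.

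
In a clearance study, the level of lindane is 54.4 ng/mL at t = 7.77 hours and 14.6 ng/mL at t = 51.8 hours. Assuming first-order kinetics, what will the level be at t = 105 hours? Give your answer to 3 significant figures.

2.98 ng/mL

Over Δt = 51.8 − 7.77 = 44.03 hours, the level fell by a factor of 54.4/14.6 ≈ 3.726.
n = log₂(3.726) ≈ 1.8976 half-lives, so t½ = 44.03/1.8976 ≈ 23.203 hours.
From t = 51.8 to t = 105: 14.6 × (1/2)^((105−51.8)/23.203) ≈ 2.9794 ng/mL.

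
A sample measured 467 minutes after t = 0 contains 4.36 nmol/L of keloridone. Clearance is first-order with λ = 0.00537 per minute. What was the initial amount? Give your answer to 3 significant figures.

t½ = ln 2 / λ = 0.69315 / 0.00537 ≈ 129.08 minutes.
Number of half-lives elapsed: n = 467/129.08 ≈ 3.618.
A₀ = A × 2^n = 4.36 × 2^3.618 = 4.36 × 12.278 ≈ 53.531 nmol/L.

53.5 nmol/L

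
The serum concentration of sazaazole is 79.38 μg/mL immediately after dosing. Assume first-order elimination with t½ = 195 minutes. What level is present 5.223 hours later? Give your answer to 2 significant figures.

26 μg/mL

Convert the elapsed time: 5.223 hours = 313.38 minutes.
Number of half-lives: n = 313.38/195 ≈ 1.6071.
Remaining = 79.38 × (1/2)^1.6071 = 79.38 × 0.32826 ≈ 26.057 μg/mL.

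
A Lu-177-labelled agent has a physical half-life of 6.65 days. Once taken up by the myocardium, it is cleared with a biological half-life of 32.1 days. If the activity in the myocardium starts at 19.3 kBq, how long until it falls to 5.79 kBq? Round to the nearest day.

1/t_eff = 1/t_phys + 1/t_biol = 1/6.65 + 1/32.1 = 0.18153 per day.
t_eff = 6.65 × 32.1 / (6.65 + 32.1) ≈ 5.5088 days.
n = log₂(19.3/5.79) ≈ 1.737; t = 1.737 × 5.5088 ≈ 9.5686 days.

10 days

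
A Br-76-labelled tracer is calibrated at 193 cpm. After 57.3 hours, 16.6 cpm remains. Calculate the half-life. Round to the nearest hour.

16 hours

A/A₀ = 16.6/193 ≈ 0.08601.
n = log₂(11.627) ≈ 3.5393 half-lives elapsed in 57.3 hours.
t½ = 57.3/3.5393 ≈ 16.189 hours.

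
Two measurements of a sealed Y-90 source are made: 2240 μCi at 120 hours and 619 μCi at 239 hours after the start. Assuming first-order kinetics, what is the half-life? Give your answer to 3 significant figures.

Over Δt = 239 − 120 = 119 hours, the level fell by a factor of 2240/619 ≈ 3.6187.
n = log₂(3.6187) ≈ 1.8555 half-lives, so t½ = 119/1.8555 ≈ 64.134 hours.

64.1 hours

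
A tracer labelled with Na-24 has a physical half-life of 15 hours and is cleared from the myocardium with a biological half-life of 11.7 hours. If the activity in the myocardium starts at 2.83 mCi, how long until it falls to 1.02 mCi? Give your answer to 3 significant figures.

9.68 hours

1/t_eff = 1/t_phys + 1/t_biol = 1/15 + 1/11.7 = 0.15214 per hour.
t_eff = 15 × 11.7 / (15 + 11.7) ≈ 6.573 hours.
n = log₂(2.83/1.02) ≈ 1.4722; t = 1.4722 × 6.573 ≈ 9.677 hours.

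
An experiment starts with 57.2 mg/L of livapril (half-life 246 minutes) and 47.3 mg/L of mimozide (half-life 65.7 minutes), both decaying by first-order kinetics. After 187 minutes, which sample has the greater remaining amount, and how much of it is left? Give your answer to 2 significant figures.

livapril, 34 mg/L

livapril: 57.2 × (1/2)^0.76016 ≈ 33.773 mg/L.
mimozide: 47.3 × (1/2)^2.8463 ≈ 6.5773 mg/L.
Livapril has more remaining, at ≈ 33.773 mg/L.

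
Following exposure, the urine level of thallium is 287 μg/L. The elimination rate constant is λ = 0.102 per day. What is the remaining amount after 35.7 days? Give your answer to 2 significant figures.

7.5 μg/L

t½ = ln 2 / λ = 0.69315 / 0.102 ≈ 6.7956 days.
Number of half-lives: n = 35.7/6.7956 ≈ 5.2534.
Remaining = 287 × (1/2)^5.2534 = 287 × 0.026216 ≈ 7.5239 μg/L.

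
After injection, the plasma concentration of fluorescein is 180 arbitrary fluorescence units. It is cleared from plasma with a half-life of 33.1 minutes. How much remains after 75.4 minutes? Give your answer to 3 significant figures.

37.1 arbitrary fluorescence units

Number of half-lives: n = 75.4/33.1 ≈ 2.2779.
Remaining = 180 × (1/2)^2.2779 = 180 × 0.20619 ≈ 37.114 arbitrary fluorescence units.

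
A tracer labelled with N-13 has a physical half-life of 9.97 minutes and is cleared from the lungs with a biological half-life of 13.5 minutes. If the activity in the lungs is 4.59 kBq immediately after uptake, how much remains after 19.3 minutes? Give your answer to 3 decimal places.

0.445 kBq

1/t_eff = 1/t_phys + 1/t_biol = 1/9.97 + 1/13.5 = 0.17437 per minute.
t_eff = 9.97 × 13.5 / (9.97 + 13.5) ≈ 5.7348 minutes.
Remaining = 4.59 × (1/2)^(19.3/5.7348) = 4.59 × (1/2)^3.3654 ≈ 0.44536 kBq.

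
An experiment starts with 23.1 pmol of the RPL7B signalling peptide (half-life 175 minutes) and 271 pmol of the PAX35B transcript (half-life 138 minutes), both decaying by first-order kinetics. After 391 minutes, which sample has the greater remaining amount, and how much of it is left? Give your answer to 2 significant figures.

RPL7B signalling peptide: 23.1 × (1/2)^2.2343 ≈ 4.9094 pmol.
PAX35B transcript: 271 × (1/2)^2.8333 ≈ 38.023 pmol.
PAX35B transcript has more remaining, at ≈ 38.023 pmol.

PAX35B transcript, 38 pmol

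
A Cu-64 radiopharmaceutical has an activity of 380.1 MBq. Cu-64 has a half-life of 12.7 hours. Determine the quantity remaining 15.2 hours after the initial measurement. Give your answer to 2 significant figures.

170 MBq

Number of half-lives: n = 15.2/12.7 ≈ 1.1969.
Remaining = 380.1 × (1/2)^1.1969 = 380.1 × 0.43623 ≈ 165.81 MBq.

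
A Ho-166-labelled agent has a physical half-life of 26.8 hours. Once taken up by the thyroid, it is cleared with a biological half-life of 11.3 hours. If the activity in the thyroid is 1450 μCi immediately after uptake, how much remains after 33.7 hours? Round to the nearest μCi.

77 μCi

1/t_eff = 1/t_phys + 1/t_biol = 1/26.8 + 1/11.3 = 0.12581 per hour.
t_eff = 26.8 × 11.3 / (26.8 + 11.3) ≈ 7.9486 hours.
Remaining = 1450 × (1/2)^(33.7/7.9486) = 1450 × (1/2)^4.2398 ≈ 76.749 μCi.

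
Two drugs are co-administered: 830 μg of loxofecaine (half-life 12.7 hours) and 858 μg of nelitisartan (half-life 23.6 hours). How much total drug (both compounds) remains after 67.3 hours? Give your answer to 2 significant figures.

loxofecaine: 830 × (1/2)^(67.3/12.7) = 830 × (1/2)^5.2992 ≈ 21.079 μg.
nelitisartan: 858 × (1/2)^(67.3/23.6) = 858 × (1/2)^2.8517 ≈ 118.86 μg.
Total = 21.079 + 118.86 ≈ 139.94 μg.

140 μg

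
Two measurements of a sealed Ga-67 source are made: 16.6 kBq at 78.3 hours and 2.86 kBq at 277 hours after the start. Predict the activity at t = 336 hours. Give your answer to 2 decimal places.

Over Δt = 277 − 78.3 = 198.7 hours, the level fell by a factor of 16.6/2.86 ≈ 5.8042.
n = log₂(5.8042) ≈ 2.5371 half-lives, so t½ = 198.7/2.5371 ≈ 78.318 hours.
From t = 277 to t = 336: 2.86 × (1/2)^((336−277)/78.318) ≈ 1.6966 kBq.

1.70 kBq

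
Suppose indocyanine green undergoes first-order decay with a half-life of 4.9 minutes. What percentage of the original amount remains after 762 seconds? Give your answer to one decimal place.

16.6%

762 seconds = 12.7 minutes.
n = 12.7/4.9 ≈ 2.5918 half-lives.
Fraction remaining = (1/2)^2.5918 ≈ 0.16587, i.e. 16.587%.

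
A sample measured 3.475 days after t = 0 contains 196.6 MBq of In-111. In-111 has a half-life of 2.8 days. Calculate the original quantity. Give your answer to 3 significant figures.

465 MBq

Number of half-lives elapsed: n = 3.475/2.8 ≈ 1.2411.
A₀ = A × 2^n = 196.6 × 2^1.2411 = 196.6 × 2.3637 ≈ 464.71 MBq.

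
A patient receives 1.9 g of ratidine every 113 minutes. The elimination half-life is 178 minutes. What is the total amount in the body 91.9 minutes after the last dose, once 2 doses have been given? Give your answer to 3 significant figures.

The 2 doses were given 204.9, 91.9 minutes ago.
Total = 1.9·(1/2)^(204.9/178) + 1.9·(1/2)^(91.9/178)
      = 0.85552 + 1.3284 ≈ 2.1839 g.

2.18 g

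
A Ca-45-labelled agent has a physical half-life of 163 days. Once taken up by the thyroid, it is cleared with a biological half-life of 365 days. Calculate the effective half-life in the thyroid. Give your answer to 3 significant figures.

113 days

1/t_eff = 1/t_phys + 1/t_biol = 1/163 + 1/365 = 0.0088747 per day.
t_eff = 163 × 365 / (163 + 365) ≈ 112.68 days.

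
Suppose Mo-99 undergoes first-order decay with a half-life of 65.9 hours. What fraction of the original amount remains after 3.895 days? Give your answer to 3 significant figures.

0.374

3.895 days = 93.48 hours.
n = 93.48/65.9 ≈ 1.4185 half-lives.
Fraction remaining = (1/2)^1.4185 ≈ 0.3741.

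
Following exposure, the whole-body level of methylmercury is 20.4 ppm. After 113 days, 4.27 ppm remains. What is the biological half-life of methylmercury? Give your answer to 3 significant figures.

50.1 days

A/A₀ = 4.27/20.4 ≈ 0.20931.
n = log₂(4.7775) ≈ 2.2563 half-lives elapsed in 113 days.
t½ = 113/2.2563 ≈ 50.083 days.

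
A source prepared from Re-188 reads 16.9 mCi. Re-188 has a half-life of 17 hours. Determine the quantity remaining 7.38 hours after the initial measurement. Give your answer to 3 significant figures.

12.5 mCi

Number of half-lives: n = 7.38/17 ≈ 0.43412.
Remaining = 16.9 × (1/2)^0.43412 = 16.9 × 0.74015 ≈ 12.508 mCi.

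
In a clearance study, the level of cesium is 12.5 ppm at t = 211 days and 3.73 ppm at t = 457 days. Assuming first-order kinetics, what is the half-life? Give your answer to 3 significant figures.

Over Δt = 457 − 211 = 246 days, the level fell by a factor of 12.5/3.73 ≈ 3.3512.
n = log₂(3.3512) ≈ 1.7447 half-lives, so t½ = 246/1.7447 ≈ 141 days.

141 days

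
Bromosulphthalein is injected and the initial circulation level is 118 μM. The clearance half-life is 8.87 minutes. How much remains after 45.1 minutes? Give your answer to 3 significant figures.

3.48 μM

Number of half-lives: n = 45.1/8.87 ≈ 5.0846.
Remaining = 118 × (1/2)^5.0846 = 118 × 0.029471 ≈ 3.4776 μM.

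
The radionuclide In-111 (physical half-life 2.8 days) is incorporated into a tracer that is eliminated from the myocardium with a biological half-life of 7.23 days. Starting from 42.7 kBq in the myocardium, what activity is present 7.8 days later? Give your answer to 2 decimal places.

2.93 kBq

1/t_eff = 1/t_phys + 1/t_biol = 1/2.8 + 1/7.23 = 0.49546 per day.
t_eff = 2.8 × 7.23 / (2.8 + 7.23) ≈ 2.0183 days.
Remaining = 42.7 × (1/2)^(7.8/2.0183) = 42.7 × (1/2)^3.8646 ≈ 2.9314 kBq.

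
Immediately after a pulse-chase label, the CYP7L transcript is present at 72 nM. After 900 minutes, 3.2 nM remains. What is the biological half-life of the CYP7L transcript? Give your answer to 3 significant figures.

A/A₀ = 3.2/72 ≈ 0.044444.
n = log₂(22.5) ≈ 4.4919 half-lives elapsed in 900 minutes.
t½ = 900/4.4919 ≈ 200.36 minutes.

200 minutes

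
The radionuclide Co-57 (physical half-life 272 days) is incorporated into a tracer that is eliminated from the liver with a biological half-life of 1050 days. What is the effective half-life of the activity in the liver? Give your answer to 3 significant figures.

216 days

1/t_eff = 1/t_phys + 1/t_biol = 1/272 + 1/1050 = 0.0046289 per day.
t_eff = 272 × 1050 / (272 + 1050) ≈ 216.04 days.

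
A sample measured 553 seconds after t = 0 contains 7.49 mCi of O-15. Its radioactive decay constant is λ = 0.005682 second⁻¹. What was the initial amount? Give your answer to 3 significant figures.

t½ = ln 2 / λ = 0.69315 / 0.005682 ≈ 121.99 seconds.
Number of half-lives elapsed: n = 553/121.99 ≈ 4.5332.
A₀ = A × 2^n = 7.49 × 2^4.5332 = 7.49 × 23.154 ≈ 173.42 mCi.

173 mCi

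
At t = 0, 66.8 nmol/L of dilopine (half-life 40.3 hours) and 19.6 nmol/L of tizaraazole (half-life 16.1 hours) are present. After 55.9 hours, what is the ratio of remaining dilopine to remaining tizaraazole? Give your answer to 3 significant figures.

14.5

dilopine: 66.8 × (1/2)^(55.9/40.3) = 66.8 × (1/2)^1.3871 ≈ 25.54 nmol/L.
tizaraazole: 19.6 × (1/2)^(55.9/16.1) = 19.6 × (1/2)^3.472 ≈ 1.7663 nmol/L.
Ratio ≈ 25.54 / 1.7663 ≈ 14.46.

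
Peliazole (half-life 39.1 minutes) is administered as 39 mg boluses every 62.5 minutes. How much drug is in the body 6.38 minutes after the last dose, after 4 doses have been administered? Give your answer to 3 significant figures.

The 4 doses were given 193.88, 131.38, 68.88, 6.38 minutes ago.
Total = 39·(1/2)^(193.88/39.1) + 39·(1/2)^(131.38/39.1) + 39·(1/2)^(68.88/39.1) + 39·(1/2)^(6.38/39.1)
      = 1.2543 + 3.7982 + 11.502 + 34.829 ≈ 51.383 mg.

51.4 mg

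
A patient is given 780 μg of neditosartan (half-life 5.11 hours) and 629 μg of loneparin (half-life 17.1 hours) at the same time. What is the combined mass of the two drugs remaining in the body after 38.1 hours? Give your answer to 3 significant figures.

139 μg

neditosartan: 780 × (1/2)^(38.1/5.11) = 780 × (1/2)^7.456 ≈ 4.4425 μg.
loneparin: 629 × (1/2)^(38.1/17.1) = 629 × (1/2)^2.2281 ≈ 134.26 μg.
Total = 4.4425 + 134.26 ≈ 138.7 μg.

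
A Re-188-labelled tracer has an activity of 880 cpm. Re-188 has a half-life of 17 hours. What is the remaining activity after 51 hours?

Elapsed time is 3 half-lives (51/17).
Each half-life halves the amount: 880 × (1/2)^3 = 880/8 = 110 cpm.

110 cpm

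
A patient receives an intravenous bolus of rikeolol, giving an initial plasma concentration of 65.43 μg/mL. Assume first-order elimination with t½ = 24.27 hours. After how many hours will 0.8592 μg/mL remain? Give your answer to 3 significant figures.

152 hours

Fraction remaining = 0.8592/65.43 ≈ 0.013132.
n = log₂(65.43/0.8592) = ln(76.152)/ln 2 ≈ 6.2508 half-lives.
t = n × t½ = 6.2508 × 24.27 ≈ 151.71 hours.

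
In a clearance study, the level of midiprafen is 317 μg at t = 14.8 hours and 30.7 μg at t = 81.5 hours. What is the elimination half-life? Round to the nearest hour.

20 hours

Over Δt = 81.5 − 14.8 = 66.7 hours, the level fell by a factor of 317/30.7 ≈ 10.326.
n = log₂(10.326) ≈ 3.3682 half-lives, so t½ = 66.7/3.3682 ≈ 19.803 hours.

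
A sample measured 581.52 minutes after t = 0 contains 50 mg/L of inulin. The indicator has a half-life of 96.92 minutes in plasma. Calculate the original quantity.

Number of half-lives elapsed: n = 581.52/96.92 ≈ 6.
A₀ = A × 2^n = 50 × 2^6 = 50 × 64 ≈ 3200 mg/L.

3200 mg/L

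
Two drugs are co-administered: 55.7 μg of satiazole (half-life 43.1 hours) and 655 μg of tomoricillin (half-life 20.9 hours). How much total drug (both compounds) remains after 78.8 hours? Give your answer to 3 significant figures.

63.7 μg

satiazole: 55.7 × (1/2)^(78.8/43.1) = 55.7 × (1/2)^1.8283 ≈ 15.685 μg.
tomoricillin: 655 × (1/2)^(78.8/20.9) = 655 × (1/2)^3.7703 ≈ 48.002 μg.
Total = 15.685 + 48.002 ≈ 63.687 μg.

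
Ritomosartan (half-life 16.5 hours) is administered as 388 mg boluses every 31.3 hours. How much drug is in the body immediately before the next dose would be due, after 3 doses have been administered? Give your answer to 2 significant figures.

The 3 doses were given 93.9, 62.6, 31.3 hours ago.
Total = 388·(1/2)^(93.9/16.5) + 388·(1/2)^(62.6/16.5) + 388·(1/2)^(31.3/16.5)
      = 7.511 + 27.973 + 104.18 ≈ 139.66 mg.

140 mg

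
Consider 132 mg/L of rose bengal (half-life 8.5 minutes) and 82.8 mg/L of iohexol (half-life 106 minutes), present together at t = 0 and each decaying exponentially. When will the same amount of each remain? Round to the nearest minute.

Set 132·(1/2)^(t/8.5) = 82.8·(1/2)^(t/106).
Taking log₂: log₂(132/82.8) = t·(1/8.5 − 1/106).
log₂(1.5942) = 0.67284; 1/8.5 − 1/106 = 0.10821.
t = 0.67284 / 0.10821 ≈ 6.2177 minutes.

6 minutes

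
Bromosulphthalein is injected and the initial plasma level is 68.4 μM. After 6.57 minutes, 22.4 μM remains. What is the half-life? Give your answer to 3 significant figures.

A/A₀ = 22.4/68.4 ≈ 0.32749.
n = log₂(3.0536) ≈ 1.6105 half-lives elapsed in 6.57 minutes.
t½ = 6.57/1.6105 ≈ 4.0795 minutes.

4.08 minutes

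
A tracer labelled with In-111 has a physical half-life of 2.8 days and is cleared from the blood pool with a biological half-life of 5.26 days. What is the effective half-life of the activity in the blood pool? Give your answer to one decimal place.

1/t_eff = 1/t_phys + 1/t_biol = 1/2.8 + 1/5.26 = 0.54726 per day.
t_eff = 2.8 × 5.26 / (2.8 + 5.26) ≈ 1.8273 days.

1.8 days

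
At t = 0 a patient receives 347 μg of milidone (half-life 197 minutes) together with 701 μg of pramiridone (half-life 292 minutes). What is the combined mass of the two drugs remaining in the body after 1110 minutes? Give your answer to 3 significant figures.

57.3 μg

milidone: 347 × (1/2)^(1110/197) = 347 × (1/2)^5.6345 ≈ 6.9851 μg.
pramiridone: 701 × (1/2)^(1110/292) = 701 × (1/2)^3.8014 ≈ 50.28 μg.
Total = 6.9851 + 50.28 ≈ 57.265 μg.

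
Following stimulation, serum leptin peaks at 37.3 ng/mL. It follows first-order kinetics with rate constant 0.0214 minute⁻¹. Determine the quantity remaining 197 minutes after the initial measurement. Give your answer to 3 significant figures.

t½ = ln 2 / k = 0.69315 / 0.0214 ≈ 32.39 minutes.
Number of half-lives: n = 197/32.39 ≈ 6.0821.
Remaining = 37.3 × (1/2)^6.0821 = 37.3 × 0.014761 ≈ 0.55057 ng/mL.

0.551 ng/mL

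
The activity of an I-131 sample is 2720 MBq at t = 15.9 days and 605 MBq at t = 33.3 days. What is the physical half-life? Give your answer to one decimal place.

8.0 days

Over Δt = 33.3 − 15.9 = 17.4 days, the level fell by a factor of 2720/605 ≈ 4.4959.
n = log₂(4.4959) ≈ 2.1686 half-lives, so t½ = 17.4/2.1686 ≈ 8.0236 days.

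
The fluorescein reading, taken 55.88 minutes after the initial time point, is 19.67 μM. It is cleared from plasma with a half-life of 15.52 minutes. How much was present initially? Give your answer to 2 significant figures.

Number of half-lives elapsed: n = 55.88/15.52 ≈ 3.6005.
A₀ = A × 2^n = 19.67 × 2^3.6005 = 19.67 × 12.13 ≈ 238.6 μM.

240 μM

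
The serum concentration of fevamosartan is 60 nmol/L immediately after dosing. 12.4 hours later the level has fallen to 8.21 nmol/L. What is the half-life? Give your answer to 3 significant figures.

A/A₀ = 8.21/60 ≈ 0.13683.
n = log₂(7.3082) ≈ 2.8695 half-lives elapsed in 12.4 hours.
t½ = 12.4/2.8695 ≈ 4.3213 hours.

4.32 hours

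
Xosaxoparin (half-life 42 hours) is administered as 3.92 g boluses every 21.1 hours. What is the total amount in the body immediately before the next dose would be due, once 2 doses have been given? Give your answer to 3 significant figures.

4.72 g

The 2 doses were given 42.2, 21.1 hours ago.
Total = 3.92·(1/2)^(42.2/42) + 3.92·(1/2)^(21.1/42)
      = 1.9535 + 2.7673 ≈ 4.7208 g.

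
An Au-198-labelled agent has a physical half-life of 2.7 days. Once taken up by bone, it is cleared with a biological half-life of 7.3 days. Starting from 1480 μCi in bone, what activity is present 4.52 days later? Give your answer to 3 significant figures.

302 μCi

1/t_eff = 1/t_phys + 1/t_biol = 1/2.7 + 1/7.3 = 0.50736 per day.
t_eff = 2.7 × 7.3 / (2.7 + 7.3) ≈ 1.971 days.
Remaining = 1480 × (1/2)^(4.52/1.971) = 1480 × (1/2)^2.2933 ≈ 301.94 μCi.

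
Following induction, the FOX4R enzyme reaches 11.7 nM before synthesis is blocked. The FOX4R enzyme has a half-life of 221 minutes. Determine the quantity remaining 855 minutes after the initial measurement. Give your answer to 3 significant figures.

Number of half-lives: n = 855/221 ≈ 3.8688.
Remaining = 11.7 × (1/2)^3.8688 = 11.7 × 0.068451 ≈ 0.80088 nM.

0.801 nM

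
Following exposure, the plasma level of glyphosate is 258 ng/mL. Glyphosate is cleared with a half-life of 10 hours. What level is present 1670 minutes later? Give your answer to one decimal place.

37.5 ng/mL

Convert the elapsed time: 1670 minutes = 27.8333 hours.
Number of half-lives: n = 27.8333/10 ≈ 2.7833.
Remaining = 258 × (1/2)^2.7833 = 258 × 0.14526 ≈ 37.476 ng/mL.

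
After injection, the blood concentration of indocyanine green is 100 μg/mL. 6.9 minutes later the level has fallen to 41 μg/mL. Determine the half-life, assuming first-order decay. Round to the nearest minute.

5 minutes

A/A₀ = 41/100 ≈ 0.41.
n = log₂(2.439) ≈ 1.2863 half-lives elapsed in 6.9 minutes.
t½ = 6.9/1.2863 ≈ 5.3642 minutes.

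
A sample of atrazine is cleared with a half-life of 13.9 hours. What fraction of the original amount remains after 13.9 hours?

0.5

n = 13.9/13.9 ≈ 1 half-life.
Fraction remaining = (1/2)^1 ≈ 0.5.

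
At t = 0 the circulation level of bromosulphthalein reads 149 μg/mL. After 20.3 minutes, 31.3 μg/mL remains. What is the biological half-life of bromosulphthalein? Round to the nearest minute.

9 minutes

A/A₀ = 31.3/149 ≈ 0.21007.
n = log₂(4.7604) ≈ 2.2511 half-lives elapsed in 20.3 minutes.
t½ = 20.3/2.2511 ≈ 9.0179 minutes.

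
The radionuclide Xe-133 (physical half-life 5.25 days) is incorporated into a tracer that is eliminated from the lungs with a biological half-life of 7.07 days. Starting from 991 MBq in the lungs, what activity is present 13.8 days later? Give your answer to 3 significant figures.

41.4 MBq

1/t_eff = 1/t_phys + 1/t_biol = 1/5.25 + 1/7.07 = 0.33192 per day.
t_eff = 5.25 × 7.07 / (5.25 + 7.07) ≈ 3.0128 days.
Remaining = 991 × (1/2)^(13.8/3.0128) = 991 × (1/2)^4.5805 ≈ 41.42 MBq.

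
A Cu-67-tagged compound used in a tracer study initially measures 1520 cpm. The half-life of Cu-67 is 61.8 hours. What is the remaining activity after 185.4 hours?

Elapsed time is 3 half-lives (185.4/61.8).
Each half-life halves the amount: 1520 × (1/2)^3 = 1520/8 = 190 cpm.

190 cpm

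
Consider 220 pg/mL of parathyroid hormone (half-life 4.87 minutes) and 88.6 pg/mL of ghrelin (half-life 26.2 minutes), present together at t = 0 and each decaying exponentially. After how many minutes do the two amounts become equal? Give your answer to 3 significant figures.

Set 220·(1/2)^(t/4.87) = 88.6·(1/2)^(t/26.2).
Taking log₂: log₂(220/88.6) = t·(1/4.87 − 1/26.2).
log₂(2.4831) = 1.3121; 1/4.87 − 1/26.2 = 0.16717.
t = 1.3121 / 0.16717 ≈ 7.849 minutes.

7.85 minutes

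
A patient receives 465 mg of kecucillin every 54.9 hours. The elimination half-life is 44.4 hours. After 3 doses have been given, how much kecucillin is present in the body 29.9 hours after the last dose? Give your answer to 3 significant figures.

468 mg

The 3 doses were given 139.7, 84.8, 29.9 hours ago.
Total = 465·(1/2)^(139.7/44.4) + 465·(1/2)^(84.8/44.4) + 465·(1/2)^(29.9/44.4)
      = 52.516 + 123.74 + 291.56 ≈ 467.82 mg.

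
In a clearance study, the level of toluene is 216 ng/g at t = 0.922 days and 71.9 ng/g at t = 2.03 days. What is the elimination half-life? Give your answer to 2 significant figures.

Over Δt = 2.03 − 0.922 = 1.108 days, the level fell by a factor of 216/71.9 ≈ 3.0042.
n = log₂(3.0042) ≈ 1.587 half-lives, so t½ = 1.108/1.587 ≈ 0.69819 days.

0.70 days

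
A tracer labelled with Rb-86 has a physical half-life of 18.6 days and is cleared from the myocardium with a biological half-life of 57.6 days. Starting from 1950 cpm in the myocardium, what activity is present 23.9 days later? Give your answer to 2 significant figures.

600 cpm

1/t_eff = 1/t_phys + 1/t_biol = 1/18.6 + 1/57.6 = 0.071125 per day.
t_eff = 18.6 × 57.6 / (18.6 + 57.6) ≈ 14.06 days.
Remaining = 1950 × (1/2)^(23.9/14.06) = 1950 × (1/2)^1.6999 ≈ 600.23 cpm.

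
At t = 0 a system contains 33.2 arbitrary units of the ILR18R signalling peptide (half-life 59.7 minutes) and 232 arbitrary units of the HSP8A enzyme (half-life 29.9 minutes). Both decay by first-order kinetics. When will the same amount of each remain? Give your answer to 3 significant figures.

Set 33.2·(1/2)^(t/59.7) = 232·(1/2)^(t/29.9).
Taking log₂: log₂(33.2/232) = t·(1/59.7 − 1/29.9).
log₂(0.1431) = -2.8049; 1/59.7 − 1/29.9 = -0.016694.
t = -2.8049 / -0.016694 ≈ 168.01 minutes.

168 minutes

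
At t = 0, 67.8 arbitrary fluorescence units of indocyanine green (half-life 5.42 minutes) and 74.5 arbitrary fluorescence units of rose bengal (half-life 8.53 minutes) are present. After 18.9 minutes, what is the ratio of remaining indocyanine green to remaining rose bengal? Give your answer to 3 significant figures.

0.377

indocyanine green: 67.8 × (1/2)^(18.9/5.42) = 67.8 × (1/2)^3.4871 ≈ 6.0466 arbitrary fluorescence units.
rose bengal: 74.5 × (1/2)^(18.9/8.53) = 74.5 × (1/2)^2.2157 ≈ 16.038 arbitrary fluorescence units.
Ratio ≈ 6.0466 / 16.038 ≈ 0.37701.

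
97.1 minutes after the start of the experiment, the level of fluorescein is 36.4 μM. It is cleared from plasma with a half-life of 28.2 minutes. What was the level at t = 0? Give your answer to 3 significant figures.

396 μM

Number of half-lives elapsed: n = 97.1/28.2 ≈ 3.4433.
A₀ = A × 2^n = 36.4 × 2^3.4433 = 36.4 × 10.877 ≈ 395.94 μM.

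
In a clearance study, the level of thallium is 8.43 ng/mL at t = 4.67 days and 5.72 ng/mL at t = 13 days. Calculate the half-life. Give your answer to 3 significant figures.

14.9 days

Over Δt = 13 − 4.67 = 8.33 days, the level fell by a factor of 8.43/5.72 ≈ 1.4738.
n = log₂(1.4738) ≈ 0.55952 half-lives, so t½ = 8.33/0.55952 ≈ 14.888 days.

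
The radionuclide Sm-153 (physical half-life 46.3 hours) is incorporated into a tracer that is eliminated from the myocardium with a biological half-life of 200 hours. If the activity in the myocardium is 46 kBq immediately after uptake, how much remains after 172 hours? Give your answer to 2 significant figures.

1.9 kBq

1/t_eff = 1/t_phys + 1/t_biol = 1/46.3 + 1/200 = 0.026598 per hour.
t_eff = 46.3 × 200 / (46.3 + 200) ≈ 37.596 hours.
Remaining = 46 × (1/2)^(172/37.596) = 46 × (1/2)^4.5749 ≈ 1.9301 kBq.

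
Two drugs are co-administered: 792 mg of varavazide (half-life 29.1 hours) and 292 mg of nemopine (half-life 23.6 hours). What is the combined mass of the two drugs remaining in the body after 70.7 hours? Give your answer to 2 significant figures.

varavazide: 792 × (1/2)^(70.7/29.1) = 792 × (1/2)^2.4296 ≈ 147.01 mg.
nemopine: 292 × (1/2)^(70.7/23.6) = 292 × (1/2)^2.9958 ≈ 36.607 mg.
Total = 147.01 + 36.607 ≈ 183.62 mg.

180 mg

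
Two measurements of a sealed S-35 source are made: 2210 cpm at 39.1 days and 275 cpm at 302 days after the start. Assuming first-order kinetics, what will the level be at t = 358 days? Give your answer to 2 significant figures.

Over Δt = 302 − 39.1 = 262.9 days, the level fell by a factor of 2210/275 ≈ 8.0364.
n = log₂(8.0364) ≈ 3.0065 half-lives, so t½ = 262.9/3.0065 ≈ 87.443 days.
From t = 302 to t = 358: 275 × (1/2)^((358−302)/87.443) ≈ 176.42 cpm.

180 cpm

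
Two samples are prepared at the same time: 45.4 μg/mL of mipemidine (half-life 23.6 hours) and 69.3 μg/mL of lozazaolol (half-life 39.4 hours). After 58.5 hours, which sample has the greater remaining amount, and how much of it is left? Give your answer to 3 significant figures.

lozazaolol, 24.8 μg/mL

mipemidine: 45.4 × (1/2)^2.4788 ≈ 8.1444 μg/mL.
lozazaolol: 69.3 × (1/2)^1.4848 ≈ 24.761 μg/mL.
Lozazaolol has more remaining, at ≈ 24.761 μg/mL.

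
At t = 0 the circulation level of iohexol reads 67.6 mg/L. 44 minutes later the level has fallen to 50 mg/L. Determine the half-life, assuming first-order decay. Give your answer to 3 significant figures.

101 minutes

A/A₀ = 50/67.6 ≈ 0.73964.
n = log₂(1.352) ≈ 0.4351 half-lives elapsed in 44 minutes.
t½ = 44/0.4351 ≈ 101.13 minutes.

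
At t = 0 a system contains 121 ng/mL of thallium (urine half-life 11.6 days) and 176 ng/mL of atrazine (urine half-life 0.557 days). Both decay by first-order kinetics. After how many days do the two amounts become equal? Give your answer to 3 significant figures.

0.316 days

Set 121·(1/2)^(t/11.6) = 176·(1/2)^(t/0.557).
Taking log₂: log₂(121/176) = t·(1/11.6 − 1/0.557).
log₂(0.6875) = -0.54057; 1/11.6 − 1/0.557 = -1.7091.
t = -0.54057 / -1.7091 ≈ 0.31628 days.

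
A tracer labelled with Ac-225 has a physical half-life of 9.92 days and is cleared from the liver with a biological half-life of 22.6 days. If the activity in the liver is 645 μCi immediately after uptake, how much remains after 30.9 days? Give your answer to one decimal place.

28.9 μCi

1/t_eff = 1/t_phys + 1/t_biol = 1/9.92 + 1/22.6 = 0.14505 per day.
t_eff = 9.92 × 22.6 / (9.92 + 22.6) ≈ 6.894 days.
Remaining = 645 × (1/2)^(30.9/6.894) = 645 × (1/2)^4.4822 ≈ 28.86 μCi.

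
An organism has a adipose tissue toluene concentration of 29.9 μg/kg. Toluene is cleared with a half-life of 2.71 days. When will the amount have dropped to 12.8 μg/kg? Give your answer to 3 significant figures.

Fraction remaining = 12.8/29.9 ≈ 0.42809.
n = log₂(29.9/12.8) = ln(2.3359)/ln 2 ≈ 1.224 half-lives.
t = n × t½ = 1.224 × 2.71 ≈ 3.317 days.

3.32 days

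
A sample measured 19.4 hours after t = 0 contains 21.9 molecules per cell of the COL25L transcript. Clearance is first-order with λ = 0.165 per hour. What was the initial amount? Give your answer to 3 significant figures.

t½ = ln 2 / λ = 0.69315 / 0.165 ≈ 4.2009 hours.
Number of half-lives elapsed: n = 19.4/4.2009 ≈ 4.6181.
A₀ = A × 2^n = 21.9 × 2^4.6181 = 21.9 × 24.557 ≈ 537.8 molecules per cell.

538 molecules per cell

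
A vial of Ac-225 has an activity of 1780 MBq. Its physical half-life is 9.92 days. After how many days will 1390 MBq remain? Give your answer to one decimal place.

Fraction remaining = 1390/1780 ≈ 0.7809.
n = log₂(1780/1390) = ln(1.2806)/ln 2 ≈ 0.35679 half-lives.
t = n × t½ = 0.35679 × 9.92 ≈ 3.5394 days.

3.5 days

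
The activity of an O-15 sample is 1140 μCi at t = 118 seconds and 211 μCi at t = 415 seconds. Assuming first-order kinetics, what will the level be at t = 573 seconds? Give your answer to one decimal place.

86.0 μCi

Over Δt = 415 − 118 = 297 seconds, the level fell by a factor of 1140/211 ≈ 5.4028.
n = log₂(5.4028) ≈ 2.4337 half-lives, so t½ = 297/2.4337 ≈ 122.04 seconds.
From t = 415 to t = 573: 211 × (1/2)^((573−415)/122.04) ≈ 86.008 μCi.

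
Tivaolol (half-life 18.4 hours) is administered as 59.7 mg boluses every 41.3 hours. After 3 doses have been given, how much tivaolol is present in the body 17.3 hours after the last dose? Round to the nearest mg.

39 mg

The 3 doses were given 99.9, 58.6, 17.3 hours ago.
Total = 59.7·(1/2)^(99.9/18.4) + 59.7·(1/2)^(58.6/18.4) + 59.7·(1/2)^(17.3/18.4)
      = 1.3854 + 6.5654 + 31.113 ≈ 39.064 mg.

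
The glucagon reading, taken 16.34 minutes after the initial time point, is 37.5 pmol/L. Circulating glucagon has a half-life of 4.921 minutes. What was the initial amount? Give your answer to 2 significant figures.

370 pmol/L

Number of half-lives elapsed: n = 16.34/4.921 ≈ 3.3205.
A₀ = A × 2^n = 37.5 × 2^3.3205 = 37.5 × 9.9899 ≈ 374.62 pmol/L.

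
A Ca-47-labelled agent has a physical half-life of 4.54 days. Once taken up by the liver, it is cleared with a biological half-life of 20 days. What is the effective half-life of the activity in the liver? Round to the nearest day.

1/t_eff = 1/t_phys + 1/t_biol = 1/4.54 + 1/20 = 0.27026 per day.
t_eff = 4.54 × 20 / (4.54 + 20) ≈ 3.7001 days.

4 days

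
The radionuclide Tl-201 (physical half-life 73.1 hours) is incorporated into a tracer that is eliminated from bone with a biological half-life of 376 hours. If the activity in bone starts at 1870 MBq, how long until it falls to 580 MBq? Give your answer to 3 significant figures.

1/t_eff = 1/t_phys + 1/t_biol = 1/73.1 + 1/376 = 0.016339 per hour.
t_eff = 73.1 × 376 / (73.1 + 376) ≈ 61.202 hours.
n = log₂(1870/580) ≈ 1.6889; t = 1.6889 × 61.202 ≈ 103.36 hours.

103 hours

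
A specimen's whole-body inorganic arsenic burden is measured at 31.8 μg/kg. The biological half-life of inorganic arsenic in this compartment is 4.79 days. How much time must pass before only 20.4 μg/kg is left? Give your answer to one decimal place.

3.1 days

Fraction remaining = 20.4/31.8 ≈ 0.64151.
n = log₂(31.8/20.4) = ln(1.5588)/ln 2 ≈ 0.64046 half-lives.
t = n × t½ = 0.64046 × 4.79 ≈ 3.0678 days.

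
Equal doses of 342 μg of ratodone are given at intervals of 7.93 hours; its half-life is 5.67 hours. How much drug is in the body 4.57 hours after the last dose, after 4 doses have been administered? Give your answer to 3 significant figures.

309 μg

The 4 doses were given 28.36, 20.43, 12.5, 4.57 hours ago.
Total = 342·(1/2)^(28.36/5.67) + 342·(1/2)^(20.43/5.67) + 342·(1/2)^(12.5/5.67) + 342·(1/2)^(4.57/5.67)
      = 10.674 + 28.142 + 74.196 + 195.61 ≈ 308.63 μg.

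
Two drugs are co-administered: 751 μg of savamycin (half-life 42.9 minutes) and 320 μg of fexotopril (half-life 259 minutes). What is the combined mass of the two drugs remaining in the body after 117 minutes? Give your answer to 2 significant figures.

350 μg

savamycin: 751 × (1/2)^(117/42.9) = 751 × (1/2)^2.7273 ≈ 113.41 μg.
fexotopril: 320 × (1/2)^(117/259) = 320 × (1/2)^0.45174 ≈ 233.97 μg.
Total = 113.41 + 233.97 ≈ 347.38 μg.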